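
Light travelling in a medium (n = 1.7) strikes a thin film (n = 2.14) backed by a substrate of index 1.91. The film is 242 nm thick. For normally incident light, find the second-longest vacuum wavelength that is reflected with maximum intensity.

691 nm

Ray reflecting at the top interface goes from n = 1.7 toward n = 2.14: a half-wave phase shift.
Ray reflecting at the bottom interface goes from n = 2.14 toward n = 1.91: no phase shift.
Net: one phase inversion between the two reflected rays.
With one net inversion, constructive interference in reflection requires 2 n t = (m + ½) λ.
λ = 2 n t / (m + ½). The second-longest wavelength is m = 1: λ = 2 × 2.14 × 242 / 1.50 = 691 nm.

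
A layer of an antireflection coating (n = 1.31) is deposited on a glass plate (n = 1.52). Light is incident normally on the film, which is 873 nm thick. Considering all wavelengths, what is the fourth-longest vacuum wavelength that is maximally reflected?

572 nm

At the upper boundary (n = 1.0 to n = 1.31) the reflected ray undergoes a half-wave phase shift.
At the lower boundary (n = 1.31 to n = 1.52) the reflected ray undergoes a half-wave phase shift.
The two reflections carry the same phase change, so no net offset.
So the condition for constructive reflection is 2 n t = m λ.
λ = 2 n t / m. The fourth-longest wavelength is m = 4: λ = 2 × 1.31 × 873 / 4.00 = 572 nm.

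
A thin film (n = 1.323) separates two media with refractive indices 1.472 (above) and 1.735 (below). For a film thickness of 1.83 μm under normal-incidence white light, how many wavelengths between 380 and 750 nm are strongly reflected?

7

Top surface (1.472 → 1.323): reflection off a lower-index medium gives no phase shift.
Bottom surface (1.323 → 1.735): reflection off a higher-index medium gives a half-wave phase shift.
The two reflections differ by half a wavelength.
For strong reflection here: 2 n t = (m + ½) λ.
λ = 2 n t / (m + ½) = 4842 / (m + ½) nm.
m=5: 880 nm (IR); m=6: 745 nm (visible); m=7: 646 nm (visible); m=8: 570 nm (visible); m=9: 510 nm (visible); m=10: 461 nm (visible); m=11: 421 nm (visible); m=12: 387 nm (visible); m=13: 359 nm (UV).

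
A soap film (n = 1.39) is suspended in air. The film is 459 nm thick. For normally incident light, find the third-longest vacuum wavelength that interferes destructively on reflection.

425 nm

At the upper boundary (n = 1.0 to n = 1.39) the reflected ray undergoes a half-wave phase shift.
Bottom surface (1.39 → 1.0): reflection off a lower-index medium gives no phase shift.
Net: one phase inversion between the two reflected rays.
So the condition for destructive reflection is 2 n t = m λ.
λ = 2 n t / m. The third-longest wavelength is m = 3: λ = 2 × 1.39 × 459 / 3.00 = 425 nm.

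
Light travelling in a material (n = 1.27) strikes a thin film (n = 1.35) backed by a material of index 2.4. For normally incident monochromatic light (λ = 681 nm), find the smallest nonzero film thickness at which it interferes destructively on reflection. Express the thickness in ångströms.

1261 Å

Ray reflecting at the top interface goes from n = 1.27 toward n = 1.35: a half-wave phase shift.
Bottom surface (1.35 → 2.4): reflection off a higher-index medium gives a half-wave phase shift.
Net: no relative phase inversion (both shifts match).
So the condition for destructive reflection is 2 n t = (m + ½) λ.
Minimum at m = 0: t = λ / (4 n) = 681 / (4 × 1.35) = 126 nm.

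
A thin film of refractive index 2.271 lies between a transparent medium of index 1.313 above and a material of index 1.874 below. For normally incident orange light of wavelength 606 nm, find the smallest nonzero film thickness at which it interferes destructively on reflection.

133 nm

Ray reflecting at the top interface goes from n = 1.313 toward n = 2.271: a half-wave phase shift.
At the lower boundary (n = 2.271 to n = 1.874) the reflected ray undergoes no phase shift.
Exactly one π shift → a net half-wave offset.
With one net inversion, destructive interference in reflection requires 2 n t = m λ.
Minimum nonzero at m = 1: t = λ / (2 n) = 606 / (2 × 2.271) = 133 nm.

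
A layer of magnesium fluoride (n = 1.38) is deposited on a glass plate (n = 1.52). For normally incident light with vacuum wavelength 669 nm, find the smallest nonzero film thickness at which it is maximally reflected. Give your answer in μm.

Ray reflecting at the top interface goes from n = 1.0 toward n = 1.38: a half-wave phase shift.
At the lower boundary (n = 1.38 to n = 1.52) the reflected ray undergoes a half-wave phase shift.
The two reflections carry the same phase change, so no net offset.
With no net inversion, constructive interference in reflection requires 2 n t = m λ.
Minimum nonzero at m = 1: t = λ / (2 n) = 669 / (2 × 1.38) = 242 nm.

0.242 μm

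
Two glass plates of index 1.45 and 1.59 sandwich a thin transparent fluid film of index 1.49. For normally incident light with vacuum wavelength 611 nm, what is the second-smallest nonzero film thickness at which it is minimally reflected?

308 nm

At the upper boundary (n = 1.45 to n = 1.49) the reflected ray undergoes a half-wave phase shift.
At the lower boundary (n = 1.49 to n = 1.59) the reflected ray undergoes a half-wave phase shift.
Net: no relative phase inversion (both shifts match).
So the condition for destructive reflection is 2 n t = (m + ½) λ.
The second-smallest nonzero thickness corresponds to m = 1: t = (m + ½) λ / (2 n) = 1.50 × 611 / (2 × 1.49) = 308 nm.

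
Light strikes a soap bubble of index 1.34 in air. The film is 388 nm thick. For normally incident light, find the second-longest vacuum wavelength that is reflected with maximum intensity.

693 nm

At the upper boundary (n = 1.0 to n = 1.34) the reflected ray undergoes a half-wave phase shift.
Bottom surface (1.34 → 1.0): reflection off a lower-index medium gives no phase shift.
Exactly one π shift → a net half-wave offset.
So the condition for constructive reflection is 2 n t = (m + ½) λ.
λ = 2 n t / (m + ½). The second-longest wavelength is m = 1: λ = 2 × 1.34 × 388 / 1.50 = 693 nm.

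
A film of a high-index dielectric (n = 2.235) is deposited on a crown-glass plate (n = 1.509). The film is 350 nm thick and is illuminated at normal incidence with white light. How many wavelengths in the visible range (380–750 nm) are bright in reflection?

2

Top surface (1.0 → 2.235): reflection off a higher-index medium gives a half-wave phase shift.
Ray reflecting at the bottom interface goes from n = 2.235 toward n = 1.509: no phase shift.
Net: one phase inversion between the two reflected rays.
For bright reflection here: 2 n t = (m + ½) λ.
λ = 2 n t / (m + ½) = 1565 / (m + ½) nm.
m=1: 1043 nm (IR); m=2: 626 nm (visible); m=3: 447 nm (visible); m=4: 348 nm (UV).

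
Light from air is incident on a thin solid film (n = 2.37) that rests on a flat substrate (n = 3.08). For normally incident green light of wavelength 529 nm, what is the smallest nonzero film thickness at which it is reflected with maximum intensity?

Top surface (1.0 → 2.37): reflection off a higher-index medium gives a half-wave phase shift.
At the lower boundary (n = 2.37 to n = 3.08) the reflected ray undergoes a half-wave phase shift.
The two reflections carry the same phase change, so no net offset.
For maximum reflection here: 2 n t = m λ.
The smallest nonzero thickness corresponds to m = 1: t = m λ / (2 n) = 1.00 × 529 / (2 × 2.37) = 112 nm.

112 nm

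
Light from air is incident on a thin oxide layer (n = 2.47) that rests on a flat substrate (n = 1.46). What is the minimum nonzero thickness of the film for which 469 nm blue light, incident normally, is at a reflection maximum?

47.5 nm

Ray reflecting at the top interface goes from n = 1.0 toward n = 2.47: a half-wave phase shift.
At the lower boundary (n = 2.47 to n = 1.46) the reflected ray undergoes no phase shift.
The two reflections differ by half a wavelength.
For bright reflection here: 2 n t = (m + ½) λ.
Minimum at m = 0: t = λ / (4 n) = 469 / (4 × 2.47) = 47.5 nm.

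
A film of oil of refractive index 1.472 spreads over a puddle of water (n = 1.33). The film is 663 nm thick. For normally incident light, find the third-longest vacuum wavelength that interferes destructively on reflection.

Top surface (1.0 → 1.472): reflection off a higher-index medium gives a half-wave phase shift.
Ray reflecting at the bottom interface goes from n = 1.472 toward n = 1.33: no phase shift.
Net: one phase inversion between the two reflected rays.
With one net inversion, destructive interference in reflection requires 2 n t = m λ.
λ = 2 n t / m. The third-longest wavelength is m = 3: λ = 2 × 1.472 × 663 / 3.00 = 651 nm.

651 nm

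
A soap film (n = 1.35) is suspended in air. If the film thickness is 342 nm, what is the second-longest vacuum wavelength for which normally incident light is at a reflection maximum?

At the upper boundary (n = 1.0 to n = 1.35) the reflected ray undergoes a half-wave phase shift.
Ray reflecting at the bottom interface goes from n = 1.35 toward n = 1.0: no phase shift.
Exactly one π shift → a net half-wave offset.
With one net inversion, constructive interference in reflection requires 2 n t = (m + ½) λ.
λ = 2 n t / (m + ½). The second-longest wavelength is m = 1: λ = 2 × 1.35 × 342 / 1.50 = 616 nm.

616 nm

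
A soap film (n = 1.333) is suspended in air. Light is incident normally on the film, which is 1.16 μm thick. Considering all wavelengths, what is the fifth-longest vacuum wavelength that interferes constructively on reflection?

687 nm

At the upper boundary (n = 1.0 to n = 1.333) the reflected ray undergoes a half-wave phase shift.
Ray reflecting at the bottom interface goes from n = 1.333 toward n = 1.0: no phase shift.
Net: one phase inversion between the two reflected rays.
With one net inversion, constructive interference in reflection requires 2 n t = (m + ½) λ.
λ = 2 n t / (m + ½). The fifth-longest wavelength is m = 4: λ = 2 × 1.333 × 1160 / 4.50 = 687 nm.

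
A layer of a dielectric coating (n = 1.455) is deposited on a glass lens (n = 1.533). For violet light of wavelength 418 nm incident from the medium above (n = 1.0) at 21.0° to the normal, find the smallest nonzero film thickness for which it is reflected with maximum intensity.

148 nm

Top surface (1.0 → 1.455): reflection off a higher-index medium gives a half-wave phase shift.
At the lower boundary (n = 1.455 to n = 1.533) the reflected ray undergoes a half-wave phase shift.
The two reflections carry the same phase change, so no net offset.
With no net inversion, constructive interference in reflection requires 2 n t cos θ_r = m λ.
Snell's law: 1.0 sin 21.0° = 1.455 sin θ_r → sin θ_r = 0.246, cos θ_r = 0.969.
Minimum nonzero at m = 1: t = λ / (2 n cos θ_r) = 418 / (2 × 1.455 × 0.969) = 148 nm.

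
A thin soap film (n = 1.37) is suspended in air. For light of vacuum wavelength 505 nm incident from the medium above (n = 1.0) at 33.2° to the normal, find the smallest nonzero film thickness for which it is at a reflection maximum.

101 nm

At the upper boundary (n = 1.0 to n = 1.37) the reflected ray undergoes a half-wave phase shift.
Ray reflecting at the bottom interface goes from n = 1.37 toward n = 1.0: no phase shift.
Net: one phase inversion between the two reflected rays.
For strong reflection here: 2 n t cos θ_r = (m + ½) λ.
Snell's law: 1.0 sin 33.2° = 1.37 sin θ_r → sin θ_r = 0.400, cos θ_r = 0.917.
Minimum at m = 0: t = λ / (4 n cos θ_r) = 505 / (4 × 1.37 × 0.917) = 101 nm.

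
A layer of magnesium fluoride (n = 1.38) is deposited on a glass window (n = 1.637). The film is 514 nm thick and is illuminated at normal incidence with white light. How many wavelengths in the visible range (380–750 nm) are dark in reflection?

At the upper boundary (n = 1.0 to n = 1.38) the reflected ray undergoes a half-wave phase shift.
Ray reflecting at the bottom interface goes from n = 1.38 toward n = 1.637: a half-wave phase shift.
Net: no relative phase inversion (both shifts match).
For dark reflection here: 2 n t = (m + ½) λ.
λ = 2 n t / (m + ½) = 1419 / (m + ½) nm.
m=1: 946 nm (IR); m=2: 567 nm (visible); m=3: 405 nm (visible); m=4: 315 nm (UV).

2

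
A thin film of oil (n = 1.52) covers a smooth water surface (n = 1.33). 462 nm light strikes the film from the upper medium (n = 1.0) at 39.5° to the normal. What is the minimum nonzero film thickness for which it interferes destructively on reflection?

Top surface (1.0 → 1.52): reflection off a higher-index medium gives a half-wave phase shift.
Ray reflecting at the bottom interface goes from n = 1.52 toward n = 1.33: no phase shift.
Exactly one π shift → a net half-wave offset.
For minimum reflection here: 2 n t cos θ_r = m λ.
Snell's law: 1.0 sin 39.5° = 1.52 sin θ_r → sin θ_r = 0.418, cos θ_r = 0.908.
Minimum nonzero at m = 1: t = λ / (2 n cos θ_r) = 462 / (2 × 1.52 × 0.908) = 167 nm.

167 nm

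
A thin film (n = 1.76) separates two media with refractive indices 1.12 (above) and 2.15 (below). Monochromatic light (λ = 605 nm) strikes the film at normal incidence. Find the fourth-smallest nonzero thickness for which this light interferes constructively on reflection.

688 nm

At the upper boundary (n = 1.12 to n = 1.76) the reflected ray undergoes a half-wave phase shift.
At the lower boundary (n = 1.76 to n = 2.15) the reflected ray undergoes a half-wave phase shift.
Net: no relative phase inversion (both shifts match).
So the condition for constructive reflection is 2 n t = m λ.
The fourth-smallest nonzero thickness corresponds to m = 4: t = m λ / (2 n) = 4.00 × 605 / (2 × 1.76) = 688 nm.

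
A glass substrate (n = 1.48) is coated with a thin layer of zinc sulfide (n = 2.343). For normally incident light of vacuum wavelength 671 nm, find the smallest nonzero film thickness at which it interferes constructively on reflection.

At the upper boundary (n = 1.0 to n = 2.343) the reflected ray undergoes a half-wave phase shift.
At the lower boundary (n = 2.343 to n = 1.48) the reflected ray undergoes no phase shift.
The two reflections differ by half a wavelength.
For bright reflection here: 2 n t = (m + ½) λ.
Minimum at m = 0: t = λ / (4 n) = 671 / (4 × 2.343) = 71.6 nm.

71.6 nm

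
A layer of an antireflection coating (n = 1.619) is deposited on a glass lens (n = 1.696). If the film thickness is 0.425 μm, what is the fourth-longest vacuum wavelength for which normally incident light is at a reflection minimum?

393 nm

At the upper boundary (n = 1.0 to n = 1.619) the reflected ray undergoes a half-wave phase shift.
Bottom surface (1.619 → 1.696): reflection off a higher-index medium gives a half-wave phase shift.
The two reflections carry the same phase change, so no net offset.
For weak reflection here: 2 n t = (m + ½) λ.
λ = 2 n t / (m + ½). The fourth-longest wavelength is m = 3: λ = 2 × 1.619 × 425 / 3.50 = 393 nm.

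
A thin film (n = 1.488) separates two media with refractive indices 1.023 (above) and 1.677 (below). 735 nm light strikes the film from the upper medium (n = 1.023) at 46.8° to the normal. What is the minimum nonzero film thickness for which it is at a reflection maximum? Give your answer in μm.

At the upper boundary (n = 1.023 to n = 1.488) the reflected ray undergoes a half-wave phase shift.
Bottom surface (1.488 → 1.677): reflection off a higher-index medium gives a half-wave phase shift.
Zero or two π shifts → no net half-wave offset.
With no net inversion, constructive interference in reflection requires 2 n t cos θ_r = m λ.
Snell's law: 1.023 sin 46.8° = 1.488 sin θ_r → sin θ_r = 0.501, cos θ_r = 0.865.
Minimum nonzero at m = 1: t = λ / (2 n cos θ_r) = 735 / (2 × 1.488 × 0.865) = 285 nm.

0.285 μm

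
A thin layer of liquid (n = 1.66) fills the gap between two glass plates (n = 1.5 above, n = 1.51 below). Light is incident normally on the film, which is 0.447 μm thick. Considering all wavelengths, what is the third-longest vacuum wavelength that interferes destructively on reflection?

495 nm

At the upper boundary (n = 1.5 to n = 1.66) the reflected ray undergoes a half-wave phase shift.
Bottom surface (1.66 → 1.51): reflection off a lower-index medium gives no phase shift.
The two reflections differ by half a wavelength.
For minimum reflection here: 2 n t = m λ.
λ = 2 n t / m. The third-longest wavelength is m = 3: λ = 2 × 1.66 × 447 / 3.00 = 495 nm.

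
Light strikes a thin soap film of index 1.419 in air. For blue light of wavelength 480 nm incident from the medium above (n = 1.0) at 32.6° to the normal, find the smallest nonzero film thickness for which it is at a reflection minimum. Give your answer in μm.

At the upper boundary (n = 1.0 to n = 1.419) the reflected ray undergoes a half-wave phase shift.
Ray reflecting at the bottom interface goes from n = 1.419 toward n = 1.0: no phase shift.
The two reflections differ by half a wavelength.
So the condition for destructive reflection is 2 n t cos θ_r = m λ.
Snell's law: 1.0 sin 32.6° = 1.419 sin θ_r → sin θ_r = 0.380, cos θ_r = 0.925.
Minimum nonzero at m = 1: t = λ / (2 n cos θ_r) = 480 / (2 × 1.419 × 0.925) = 183 nm.

0.183 μm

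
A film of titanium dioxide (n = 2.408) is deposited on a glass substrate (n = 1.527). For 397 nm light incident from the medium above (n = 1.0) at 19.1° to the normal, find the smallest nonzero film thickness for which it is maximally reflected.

Top surface (1.0 → 2.408): reflection off a higher-index medium gives a half-wave phase shift.
Bottom surface (2.408 → 1.527): reflection off a lower-index medium gives no phase shift.
Exactly one π shift → a net half-wave offset.
For bright reflection here: 2 n t cos θ_r = (m + ½) λ.
Snell's law: 1.0 sin 19.1° = 2.408 sin θ_r → sin θ_r = 0.136, cos θ_r = 0.991.
Minimum at m = 0: t = λ / (4 n cos θ_r) = 397 / (4 × 2.408 × 0.991) = 41.6 nm.

41.6 nm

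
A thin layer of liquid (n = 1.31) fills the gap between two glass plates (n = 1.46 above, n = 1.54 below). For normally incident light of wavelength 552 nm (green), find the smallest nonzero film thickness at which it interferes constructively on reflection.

Ray reflecting at the top interface goes from n = 1.46 toward n = 1.31: no phase shift.
Ray reflecting at the bottom interface goes from n = 1.31 toward n = 1.54: a half-wave phase shift.
Net: one phase inversion between the two reflected rays.
So the condition for constructive reflection is 2 n t = (m + ½) λ.
Minimum at m = 0: t = λ / (4 n) = 552 / (4 × 1.31) = 105 nm.

105 nm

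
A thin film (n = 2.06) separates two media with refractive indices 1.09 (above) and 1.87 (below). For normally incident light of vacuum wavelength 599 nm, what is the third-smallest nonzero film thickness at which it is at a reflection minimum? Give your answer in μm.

Ray reflecting at the top interface goes from n = 1.09 toward n = 2.06: a half-wave phase shift.
Bottom surface (2.06 → 1.87): reflection off a lower-index medium gives no phase shift.
The two reflections differ by half a wavelength.
With one net inversion, destructive interference in reflection requires 2 n t = m λ.
The third-smallest nonzero thickness corresponds to m = 3: t = m λ / (2 n) = 3.00 × 599 / (2 × 2.06) = 436 nm.

0.436 μm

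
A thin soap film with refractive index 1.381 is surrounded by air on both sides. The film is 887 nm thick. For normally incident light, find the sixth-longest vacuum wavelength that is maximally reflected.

445 nm

Top surface (1.0 → 1.381): reflection off a higher-index medium gives a half-wave phase shift.
At the lower boundary (n = 1.381 to n = 1.0) the reflected ray undergoes no phase shift.
Net: one phase inversion between the two reflected rays.
With one net inversion, constructive interference in reflection requires 2 n t = (m + ½) λ.
λ = 2 n t / (m + ½). The sixth-longest wavelength is m = 5: λ = 2 × 1.381 × 887 / 5.50 = 445 nm.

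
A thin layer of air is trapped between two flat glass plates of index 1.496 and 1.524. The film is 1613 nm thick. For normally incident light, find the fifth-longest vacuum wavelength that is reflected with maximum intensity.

At the upper boundary (n = 1.496 to n = 1.0) the reflected ray undergoes no phase shift.
At the lower boundary (n = 1.0 to n = 1.524) the reflected ray undergoes a half-wave phase shift.
Exactly one π shift → a net half-wave offset.
With one net inversion, constructive interference in reflection requires 2 n t = (m + ½) λ.
λ = 2 n t / (m + ½). The fifth-longest wavelength is m = 4: λ = 2 × 1.0 × 1613 / 4.50 = 717 nm.

717 nm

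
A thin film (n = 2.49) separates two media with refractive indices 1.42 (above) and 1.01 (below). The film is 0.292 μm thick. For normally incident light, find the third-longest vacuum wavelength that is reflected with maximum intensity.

Ray reflecting at the top interface goes from n = 1.42 toward n = 2.49: a half-wave phase shift.
Bottom surface (2.49 → 1.01): reflection off a lower-index medium gives no phase shift.
The two reflections differ by half a wavelength.
With one net inversion, constructive interference in reflection requires 2 n t = (m + ½) λ.
λ = 2 n t / (m + ½). The third-longest wavelength is m = 2: λ = 2 × 2.49 × 292 / 2.50 = 582 nm.

582 nm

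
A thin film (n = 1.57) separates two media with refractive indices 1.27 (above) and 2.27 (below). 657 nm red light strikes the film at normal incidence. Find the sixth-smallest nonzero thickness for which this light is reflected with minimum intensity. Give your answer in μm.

1.15 μm

Ray reflecting at the top interface goes from n = 1.27 toward n = 1.57: a half-wave phase shift.
Ray reflecting at the bottom interface goes from n = 1.57 toward n = 2.27: a half-wave phase shift.
Zero or two π shifts → no net half-wave offset.
So the condition for destructive reflection is 2 n t = (m + ½) λ.
The sixth-smallest nonzero thickness corresponds to m = 5: t = (m + ½) λ / (2 n) = 5.50 × 657 / (2 × 1.57) = 1151 nm.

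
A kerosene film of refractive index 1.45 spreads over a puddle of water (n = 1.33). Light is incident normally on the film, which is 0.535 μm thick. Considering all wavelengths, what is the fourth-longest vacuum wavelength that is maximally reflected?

443 nm

At the upper boundary (n = 1.0 to n = 1.45) the reflected ray undergoes a half-wave phase shift.
At the lower boundary (n = 1.45 to n = 1.33) the reflected ray undergoes no phase shift.
The two reflections differ by half a wavelength.
With one net inversion, constructive interference in reflection requires 2 n t = (m + ½) λ.
λ = 2 n t / (m + ½). The fourth-longest wavelength is m = 3: λ = 2 × 1.45 × 535 / 3.50 = 443 nm.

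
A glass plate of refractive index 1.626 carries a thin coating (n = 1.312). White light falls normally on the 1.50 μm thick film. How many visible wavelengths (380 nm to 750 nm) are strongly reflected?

5

At the upper boundary (n = 1.0 to n = 1.312) the reflected ray undergoes a half-wave phase shift.
At the lower boundary (n = 1.312 to n = 1.626) the reflected ray undergoes a half-wave phase shift.
Zero or two π shifts → no net half-wave offset.
With no net inversion, constructive interference in reflection requires 2 n t = m λ.
λ = 2 n t / m = 3936 / m nm.
m=5: 787 nm (IR); m=6: 656 nm (visible); m=7: 562 nm (visible); m=8: 492 nm (visible); m=9: 437 nm (visible); m=10: 394 nm (visible); m=11: 358 nm (UV).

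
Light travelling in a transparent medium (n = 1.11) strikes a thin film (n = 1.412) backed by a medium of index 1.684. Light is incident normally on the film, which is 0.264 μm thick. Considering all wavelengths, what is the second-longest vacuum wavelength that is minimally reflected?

At the upper boundary (n = 1.11 to n = 1.412) the reflected ray undergoes a half-wave phase shift.
Ray reflecting at the bottom interface goes from n = 1.412 toward n = 1.684: a half-wave phase shift.
The two reflections carry the same phase change, so no net offset.
So the condition for destructive reflection is 2 n t = (m + ½) λ.
λ = 2 n t / (m + ½). The second-longest wavelength is m = 1: λ = 2 × 1.412 × 264 / 1.50 = 497 nm.

497 nm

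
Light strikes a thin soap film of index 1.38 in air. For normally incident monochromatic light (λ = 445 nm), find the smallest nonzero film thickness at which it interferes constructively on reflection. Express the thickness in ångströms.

Top surface (1.0 → 1.38): reflection off a higher-index medium gives a half-wave phase shift.
Ray reflecting at the bottom interface goes from n = 1.38 toward n = 1.0: no phase shift.
Exactly one π shift → a net half-wave offset.
So the condition for constructive reflection is 2 n t = (m + ½) λ.
Minimum at m = 0: t = λ / (4 n) = 445 / (4 × 1.38) = 80.6 nm.

806 Å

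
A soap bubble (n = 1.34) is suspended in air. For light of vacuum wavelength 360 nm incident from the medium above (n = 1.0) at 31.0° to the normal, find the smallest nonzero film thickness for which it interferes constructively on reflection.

Top surface (1.0 → 1.34): reflection off a higher-index medium gives a half-wave phase shift.
Bottom surface (1.34 → 1.0): reflection off a lower-index medium gives no phase shift.
The two reflections differ by half a wavelength.
With one net inversion, constructive interference in reflection requires 2 n t cos θ_r = (m + ½) λ.
Snell's law: 1.0 sin 31.0° = 1.34 sin θ_r → sin θ_r = 0.384, cos θ_r = 0.923.
Minimum at m = 0: t = λ / (4 n cos θ_r) = 360 / (4 × 1.34 × 0.923) = 72.8 nm.

72.8 nm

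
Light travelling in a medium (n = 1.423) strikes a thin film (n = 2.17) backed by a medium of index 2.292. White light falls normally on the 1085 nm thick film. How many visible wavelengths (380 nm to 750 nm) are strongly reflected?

6

At the upper boundary (n = 1.423 to n = 2.17) the reflected ray undergoes a half-wave phase shift.
Ray reflecting at the bottom interface goes from n = 2.17 toward n = 2.292: a half-wave phase shift.
Zero or two π shifts → no net half-wave offset.
With no net inversion, constructive interference in reflection requires 2 n t = m λ.
λ = 2 n t / m = 4709 / m nm.
m=6: 785 nm (IR); m=7: 673 nm (visible); m=8: 589 nm (visible); m=9: 523 nm (visible); m=10: 471 nm (visible); m=11: 428 nm (visible); m=12: 392 nm (visible); m=13: 362 nm (UV).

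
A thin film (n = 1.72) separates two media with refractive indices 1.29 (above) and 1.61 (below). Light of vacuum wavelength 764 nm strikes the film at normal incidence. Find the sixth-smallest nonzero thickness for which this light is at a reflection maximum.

At the upper boundary (n = 1.29 to n = 1.72) the reflected ray undergoes a half-wave phase shift.
Ray reflecting at the bottom interface goes from n = 1.72 toward n = 1.61: no phase shift.
The two reflections differ by half a wavelength.
So the condition for constructive reflection is 2 n t = (m + ½) λ.
The sixth-smallest nonzero thickness corresponds to m = 5: t = (m + ½) λ / (2 n) = 5.50 × 764 / (2 × 1.72) = 1222 nm.

1222 nm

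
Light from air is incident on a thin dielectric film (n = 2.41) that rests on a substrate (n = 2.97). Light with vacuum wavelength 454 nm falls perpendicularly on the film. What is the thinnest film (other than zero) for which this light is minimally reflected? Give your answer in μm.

0.0471 μm

At the upper boundary (n = 1.0 to n = 2.41) the reflected ray undergoes a half-wave phase shift.
Ray reflecting at the bottom interface goes from n = 2.41 toward n = 2.97: a half-wave phase shift.
Net: no relative phase inversion (both shifts match).
With no net inversion, destructive interference in reflection requires 2 n t = (m + ½) λ.
Minimum at m = 0: t = λ / (4 n) = 454 / (4 × 2.41) = 47.1 nm.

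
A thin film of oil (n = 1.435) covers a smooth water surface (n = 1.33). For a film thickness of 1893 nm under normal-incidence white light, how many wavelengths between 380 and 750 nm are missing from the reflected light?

Ray reflecting at the top interface goes from n = 1.0 toward n = 1.435: a half-wave phase shift.
Ray reflecting at the bottom interface goes from n = 1.435 toward n = 1.33: no phase shift.
Exactly one π shift → a net half-wave offset.
So the condition for destructive reflection is 2 n t = m λ.
λ = 2 n t / m = 5433 / m nm.
m=7: 776 nm (IR); m=8: 679 nm (visible); m=9: 604 nm (visible); m=10: 543 nm (visible); m=11: 494 nm (visible); m=12: 453 nm (visible); m=13: 418 nm (visible); m=14: 388 nm (visible); m=15: 362 nm (UV).

7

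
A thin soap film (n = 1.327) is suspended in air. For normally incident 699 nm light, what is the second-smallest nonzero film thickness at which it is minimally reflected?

At the upper boundary (n = 1.0 to n = 1.327) the reflected ray undergoes a half-wave phase shift.
Bottom surface (1.327 → 1.0): reflection off a lower-index medium gives no phase shift.
Net: one phase inversion between the two reflected rays.
With one net inversion, destructive interference in reflection requires 2 n t = m λ.
The second-smallest nonzero thickness corresponds to m = 2: t = m λ / (2 n) = 2.00 × 699 / (2 × 1.327) = 527 nm.

527 nm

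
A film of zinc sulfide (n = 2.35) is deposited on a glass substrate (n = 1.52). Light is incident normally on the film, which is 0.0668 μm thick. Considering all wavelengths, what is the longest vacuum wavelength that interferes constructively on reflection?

628 nm

Top surface (1.0 → 2.35): reflection off a higher-index medium gives a half-wave phase shift.
At the lower boundary (n = 2.35 to n = 1.52) the reflected ray undergoes no phase shift.
Net: one phase inversion between the two reflected rays.
For bright reflection here: 2 n t = (m + ½) λ.
λ = 2 n t / (m + ½). The longest wavelength is m = 0: λ = 2 × 2.35 × 66.8 / 0.500 = 628 nm.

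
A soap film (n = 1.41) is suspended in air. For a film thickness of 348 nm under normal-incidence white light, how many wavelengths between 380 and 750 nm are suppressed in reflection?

At the upper boundary (n = 1.0 to n = 1.41) the reflected ray undergoes a half-wave phase shift.
Ray reflecting at the bottom interface goes from n = 1.41 toward n = 1.0: no phase shift.
Net: one phase inversion between the two reflected rays.
With one net inversion, destructive interference in reflection requires 2 n t = m λ.
λ = 2 n t / m = 981 / m nm.
m=1: 981 nm (IR); m=2: 491 nm (visible); m=3: 327 nm (UV).

1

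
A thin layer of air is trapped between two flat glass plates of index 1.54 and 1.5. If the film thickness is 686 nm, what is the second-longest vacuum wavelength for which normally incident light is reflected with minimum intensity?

686 nm

At the upper boundary (n = 1.54 to n = 1.0) the reflected ray undergoes no phase shift.
Ray reflecting at the bottom interface goes from n = 1.0 toward n = 1.5: a half-wave phase shift.
Exactly one π shift → a net half-wave offset.
So the condition for destructive reflection is 2 n t = m λ.
λ = 2 n t / m. The second-longest wavelength is m = 2: λ = 2 × 1.0 × 686 / 2.00 = 686 nm.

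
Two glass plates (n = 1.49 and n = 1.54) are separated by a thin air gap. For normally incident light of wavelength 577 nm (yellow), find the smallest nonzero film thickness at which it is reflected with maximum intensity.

144 nm

Ray reflecting at the top interface goes from n = 1.49 toward n = 1.0: no phase shift.
Ray reflecting at the bottom interface goes from n = 1.0 toward n = 1.54: a half-wave phase shift.
The two reflections differ by half a wavelength.
For strong reflection here: 2 n t = (m + ½) λ.
Minimum at m = 0: t = λ / (4 n) = 577 / (4 × 1.0) = 144 nm.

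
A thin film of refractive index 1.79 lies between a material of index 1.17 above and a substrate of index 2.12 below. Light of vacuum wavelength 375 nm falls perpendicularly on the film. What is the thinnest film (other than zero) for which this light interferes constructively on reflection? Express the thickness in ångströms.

1047 Å

At the upper boundary (n = 1.17 to n = 1.79) the reflected ray undergoes a half-wave phase shift.
Ray reflecting at the bottom interface goes from n = 1.79 toward n = 2.12: a half-wave phase shift.
Net: no relative phase inversion (both shifts match).
With no net inversion, constructive interference in reflection requires 2 n t = m λ.
Minimum nonzero at m = 1: t = λ / (2 n) = 375 / (2 × 1.79) = 105 nm.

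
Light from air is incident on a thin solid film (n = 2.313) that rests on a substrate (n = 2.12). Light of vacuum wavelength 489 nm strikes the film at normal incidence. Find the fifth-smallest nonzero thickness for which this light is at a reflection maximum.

Ray reflecting at the top interface goes from n = 1.0 toward n = 2.313: a half-wave phase shift.
Bottom surface (2.313 → 2.12): reflection off a lower-index medium gives no phase shift.
Net: one phase inversion between the two reflected rays.
So the condition for constructive reflection is 2 n t = (m + ½) λ.
The fifth-smallest nonzero thickness corresponds to m = 4: t = (m + ½) λ / (2 n) = 4.50 × 489 / (2 × 2.313) = 476 nm.

476 nm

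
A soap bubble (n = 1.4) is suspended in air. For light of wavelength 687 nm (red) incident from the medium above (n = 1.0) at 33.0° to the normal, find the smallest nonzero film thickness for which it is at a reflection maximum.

133 nm

Ray reflecting at the top interface goes from n = 1.0 toward n = 1.4: a half-wave phase shift.
At the lower boundary (n = 1.4 to n = 1.0) the reflected ray undergoes no phase shift.
Net: one phase inversion between the two reflected rays.
For strong reflection here: 2 n t cos θ_r = (m + ½) λ.
Snell's law: 1.0 sin 33.0° = 1.4 sin θ_r → sin θ_r = 0.389, cos θ_r = 0.921.
Minimum at m = 0: t = λ / (4 n cos θ_r) = 687 / (4 × 1.4 × 0.921) = 133 nm.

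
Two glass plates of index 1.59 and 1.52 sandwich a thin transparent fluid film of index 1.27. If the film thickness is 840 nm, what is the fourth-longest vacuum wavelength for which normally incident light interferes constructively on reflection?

Ray reflecting at the top interface goes from n = 1.59 toward n = 1.27: no phase shift.
At the lower boundary (n = 1.27 to n = 1.52) the reflected ray undergoes a half-wave phase shift.
The two reflections differ by half a wavelength.
For bright reflection here: 2 n t = (m + ½) λ.
λ = 2 n t / (m + ½). The fourth-longest wavelength is m = 3: λ = 2 × 1.27 × 840 / 3.50 = 610 nm.

610 nm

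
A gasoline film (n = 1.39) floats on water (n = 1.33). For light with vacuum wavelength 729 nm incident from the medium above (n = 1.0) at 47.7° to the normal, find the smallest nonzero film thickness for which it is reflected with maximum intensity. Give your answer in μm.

0.155 μm

Top surface (1.0 → 1.39): reflection off a higher-index medium gives a half-wave phase shift.
At the lower boundary (n = 1.39 to n = 1.33) the reflected ray undergoes no phase shift.
Exactly one π shift → a net half-wave offset.
With one net inversion, constructive interference in reflection requires 2 n t cos θ_r = (m + ½) λ.
Snell's law: 1.0 sin 47.7° = 1.39 sin θ_r → sin θ_r = 0.532, cos θ_r = 0.847.
Minimum at m = 0: t = λ / (4 n cos θ_r) = 729 / (4 × 1.39 × 0.847) = 155 nm.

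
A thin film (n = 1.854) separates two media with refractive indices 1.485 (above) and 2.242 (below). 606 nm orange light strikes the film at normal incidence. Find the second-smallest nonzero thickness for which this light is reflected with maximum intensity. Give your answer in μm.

0.327 μm

Ray reflecting at the top interface goes from n = 1.485 toward n = 1.854: a half-wave phase shift.
Bottom surface (1.854 → 2.242): reflection off a higher-index medium gives a half-wave phase shift.
Net: no relative phase inversion (both shifts match).
So the condition for constructive reflection is 2 n t = m λ.
The second-smallest nonzero thickness corresponds to m = 2: t = m λ / (2 n) = 2.00 × 606 / (2 × 1.854) = 327 nm.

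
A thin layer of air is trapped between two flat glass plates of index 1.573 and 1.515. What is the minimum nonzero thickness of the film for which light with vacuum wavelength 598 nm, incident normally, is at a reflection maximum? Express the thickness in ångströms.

Ray reflecting at the top interface goes from n = 1.573 toward n = 1.0: no phase shift.
Bottom surface (1.0 → 1.515): reflection off a higher-index medium gives a half-wave phase shift.
Exactly one π shift → a net half-wave offset.
With one net inversion, constructive interference in reflection requires 2 n t = (m + ½) λ.
Minimum at m = 0: t = λ / (4 n) = 598 / (4 × 1.0) = 150 nm.

1495 Å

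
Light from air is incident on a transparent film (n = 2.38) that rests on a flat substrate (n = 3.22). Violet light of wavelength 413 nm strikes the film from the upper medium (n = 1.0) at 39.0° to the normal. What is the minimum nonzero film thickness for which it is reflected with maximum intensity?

Top surface (1.0 → 2.38): reflection off a higher-index medium gives a half-wave phase shift.
At the lower boundary (n = 2.38 to n = 3.22) the reflected ray undergoes a half-wave phase shift.
Zero or two π shifts → no net half-wave offset.
So the condition for constructive reflection is 2 n t cos θ_r = m λ.
Snell's law: 1.0 sin 39.0° = 2.38 sin θ_r → sin θ_r = 0.264, cos θ_r = 0.964.
Minimum nonzero at m = 1: t = λ / (2 n cos θ_r) = 413 / (2 × 2.38 × 0.964) = 90.0 nm.

90.0 nm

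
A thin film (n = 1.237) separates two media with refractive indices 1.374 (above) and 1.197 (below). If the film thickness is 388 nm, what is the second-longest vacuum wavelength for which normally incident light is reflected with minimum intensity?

640 nm

Ray reflecting at the top interface goes from n = 1.374 toward n = 1.237: no phase shift.
At the lower boundary (n = 1.237 to n = 1.197) the reflected ray undergoes no phase shift.
Net: no relative phase inversion (both shifts match).
With no net inversion, destructive interference in reflection requires 2 n t = (m + ½) λ.
λ = 2 n t / (m + ½). The second-longest wavelength is m = 1: λ = 2 × 1.237 × 388 / 1.50 = 640 nm.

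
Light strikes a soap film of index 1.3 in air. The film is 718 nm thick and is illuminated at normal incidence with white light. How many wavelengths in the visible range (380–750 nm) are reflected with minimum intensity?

Ray reflecting at the top interface goes from n = 1.0 toward n = 1.3: a half-wave phase shift.
Bottom surface (1.3 → 1.0): reflection off a lower-index medium gives no phase shift.
The two reflections differ by half a wavelength.
So the condition for destructive reflection is 2 n t = m λ.
λ = 2 n t / m = 1867 / m nm.
m=2: 933 nm (IR); m=3: 622 nm (visible); m=4: 467 nm (visible); m=5: 373 nm (UV).

2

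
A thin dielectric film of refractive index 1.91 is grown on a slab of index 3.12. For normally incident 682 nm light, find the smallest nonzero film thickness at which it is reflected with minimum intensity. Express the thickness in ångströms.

Top surface (1.0 → 1.91): reflection off a higher-index medium gives a half-wave phase shift.
At the lower boundary (n = 1.91 to n = 3.12) the reflected ray undergoes a half-wave phase shift.
The two reflections carry the same phase change, so no net offset.
With no net inversion, destructive interference in reflection requires 2 n t = (m + ½) λ.
Minimum at m = 0: t = λ / (4 n) = 682 / (4 × 1.91) = 89.3 nm.

893 Å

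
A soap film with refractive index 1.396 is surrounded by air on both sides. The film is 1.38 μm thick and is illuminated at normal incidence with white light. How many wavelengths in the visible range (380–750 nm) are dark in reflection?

Ray reflecting at the top interface goes from n = 1.0 toward n = 1.396: a half-wave phase shift.
Ray reflecting at the bottom interface goes from n = 1.396 toward n = 1.0: no phase shift.
Exactly one π shift → a net half-wave offset.
With one net inversion, destructive interference in reflection requires 2 n t = m λ.
λ = 2 n t / m = 3853 / m nm.
m=5: 771 nm (IR); m=6: 642 nm (visible); m=7: 550 nm (visible); m=8: 482 nm (visible); m=9: 428 nm (visible); m=10: 385 nm (visible); m=11: 350 nm (UV).

5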